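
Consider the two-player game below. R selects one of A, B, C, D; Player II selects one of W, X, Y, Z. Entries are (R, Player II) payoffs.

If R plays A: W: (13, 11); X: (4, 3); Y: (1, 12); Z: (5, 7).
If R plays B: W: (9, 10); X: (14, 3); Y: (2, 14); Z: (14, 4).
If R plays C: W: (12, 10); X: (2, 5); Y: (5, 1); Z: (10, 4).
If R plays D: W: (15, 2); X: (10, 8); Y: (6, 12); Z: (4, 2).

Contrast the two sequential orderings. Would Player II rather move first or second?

If R leads: Player II's best replies are A→Y, B→Y, C→W, D→Y; R's induced payoffs 1, 2, 12, 6; outcome (C, W), payoffs (12, 10).
If Player II leads: R's best replies are W→D, X→B, Y→D, Z→B; Player II's induced payoffs 2, 3, 12, 4; outcome (D, Y), payoffs (6, 12).
Player II gets 12 moving first and 10 moving second, so Player II prefers to move first.

first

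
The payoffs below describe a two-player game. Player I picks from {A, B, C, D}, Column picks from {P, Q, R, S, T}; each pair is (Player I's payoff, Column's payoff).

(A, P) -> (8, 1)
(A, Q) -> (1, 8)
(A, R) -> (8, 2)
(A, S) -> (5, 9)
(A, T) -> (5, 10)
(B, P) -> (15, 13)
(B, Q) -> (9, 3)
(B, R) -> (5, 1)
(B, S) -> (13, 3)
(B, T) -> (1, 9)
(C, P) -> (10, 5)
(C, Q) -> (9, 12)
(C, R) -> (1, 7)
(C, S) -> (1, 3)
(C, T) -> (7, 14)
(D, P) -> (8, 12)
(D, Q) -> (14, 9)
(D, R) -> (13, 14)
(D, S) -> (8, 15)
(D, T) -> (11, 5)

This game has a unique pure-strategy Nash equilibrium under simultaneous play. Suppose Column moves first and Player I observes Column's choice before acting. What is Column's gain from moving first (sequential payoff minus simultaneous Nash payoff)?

Solve by backward induction (Column leads).
- P: BR = B, leader payoff 13.
- Q: BR = D, leader payoff 9.
- R: BR = D, leader payoff 14.
- S: BR = B, leader payoff 3.
- T: BR = D, leader payoff 5.
Maximizing over 13, 9, 14, 3, 5, Column chooses R. Subgame-perfect outcome: (D, R) with payoffs (13, 14).
Under simultaneous play:
Player I's best replies: P→B; Q→D; R→D; S→B; T→D.
Column's best replies: A→T; B→P; C→T; D→S.
The unique mutual best reply is (B, P), giving (15, 13).
Column's commitment gain: 14 − 13 = 1.

1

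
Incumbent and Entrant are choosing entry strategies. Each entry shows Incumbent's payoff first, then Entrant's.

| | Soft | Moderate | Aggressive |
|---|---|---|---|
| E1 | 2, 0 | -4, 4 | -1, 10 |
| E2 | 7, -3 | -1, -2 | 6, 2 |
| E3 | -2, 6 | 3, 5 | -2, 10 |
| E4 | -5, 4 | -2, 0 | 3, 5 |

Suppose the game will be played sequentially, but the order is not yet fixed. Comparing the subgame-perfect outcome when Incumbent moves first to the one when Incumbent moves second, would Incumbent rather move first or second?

first

If Incumbent leads: Entrant's best replies are E1→Aggressive, E2→Aggressive, E3→Aggressive, E4→Aggressive; Incumbent's induced payoffs -1, 6, -2, 3; outcome (E2, Aggressive), payoffs (6, 2).
If Entrant leads: Incumbent's best replies are Soft→E2, Moderate→E3, Aggressive→E2; Entrant's induced payoffs -3, 5, 2; outcome (E3, Moderate), payoffs (3, 5).
Incumbent gets 6 moving first and 3 moving second, so Incumbent prefers to move first.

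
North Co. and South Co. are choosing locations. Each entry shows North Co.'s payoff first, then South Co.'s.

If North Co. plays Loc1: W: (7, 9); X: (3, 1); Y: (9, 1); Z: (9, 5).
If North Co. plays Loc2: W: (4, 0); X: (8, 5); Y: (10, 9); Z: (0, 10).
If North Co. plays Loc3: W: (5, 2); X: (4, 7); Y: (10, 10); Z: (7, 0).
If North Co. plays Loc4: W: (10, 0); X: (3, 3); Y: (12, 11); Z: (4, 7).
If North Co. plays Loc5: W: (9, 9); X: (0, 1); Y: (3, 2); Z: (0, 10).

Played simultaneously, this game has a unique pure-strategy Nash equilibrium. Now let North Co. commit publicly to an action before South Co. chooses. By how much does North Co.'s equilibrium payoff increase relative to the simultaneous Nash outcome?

Solve by backward induction (North Co. leads).
- Loc1: South Co. compares 9, 1, 1, 5 and picks W; North Co. would get 7.
- Loc2: South Co. compares 0, 5, 9, 10 and picks Z; North Co. would get 0.
- Loc3: South Co. compares 2, 7, 10, 0 and picks Y; North Co. would get 10.
- Loc4: South Co. compares 0, 3, 11, 7 and picks Y; North Co. would get 12.
- Loc5: South Co. compares 9, 1, 2, 10 and picks Z; North Co. would get 0.
Maximizing over 7, 0, 10, 12, 0, North Co. chooses Loc4. Subgame-perfect outcome: (Loc4, Y) with payoffs (12, 11).
For the simultaneous game, intersect best replies.
North Co.'s best replies: W→Loc4; X→Loc2; Y→Loc4; Z→Loc1.
South Co.'s best replies: Loc1→W; Loc2→Z; Loc3→Y; Loc4→Y; Loc5→Z.
The unique mutual best reply is (Loc4, Y), giving (12, 11).
North Co.'s commitment gain: 12 − 12 = 0.

0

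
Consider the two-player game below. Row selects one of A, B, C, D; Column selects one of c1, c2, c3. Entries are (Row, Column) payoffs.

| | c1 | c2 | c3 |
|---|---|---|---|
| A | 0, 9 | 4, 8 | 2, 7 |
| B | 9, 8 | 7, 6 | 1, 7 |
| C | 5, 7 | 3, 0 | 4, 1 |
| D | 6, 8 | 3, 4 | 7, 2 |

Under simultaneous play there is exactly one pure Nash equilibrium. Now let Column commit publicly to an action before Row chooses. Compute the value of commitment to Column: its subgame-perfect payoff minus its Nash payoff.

Solve by backward induction (Column leads).
- c1: BR = B, leader payoff 8.
- c2: BR = B, leader payoff 6.
- c3: BR = D, leader payoff 2.
Maximizing over 8, 6, 2, Column chooses c1. Subgame-perfect outcome: (B, c1) with payoffs (9, 8).
For the simultaneous game, intersect best replies.
Row's best replies: c1→B; c2→B; c3→D.
Column's best replies: A→c1; B→c1; C→c1; D→c1.
Only (B, c1) has each player best-responding; Nash payoffs (9, 8).
Column's commitment gain: 8 − 8 = 0.

0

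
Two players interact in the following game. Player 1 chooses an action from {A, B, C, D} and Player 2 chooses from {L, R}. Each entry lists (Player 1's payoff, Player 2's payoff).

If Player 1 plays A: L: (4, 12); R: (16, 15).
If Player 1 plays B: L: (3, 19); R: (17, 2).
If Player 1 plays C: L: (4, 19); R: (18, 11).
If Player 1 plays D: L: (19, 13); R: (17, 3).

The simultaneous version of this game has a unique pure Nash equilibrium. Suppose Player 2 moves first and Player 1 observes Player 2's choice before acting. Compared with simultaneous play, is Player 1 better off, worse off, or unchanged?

unchanged

Player 1 best-responds to each possible Player 2 move:
- L: Player 1 compares 4, 3, 4, 19 and picks D; Player 2 would get 13.
- R: Player 1 compares 16, 17, 18, 17 and picks C; Player 2 would get 11.
Maximizing over 13, 11, Player 2 chooses L. Subgame-perfect outcome: (D, L) with payoffs (19, 13).
Under simultaneous play:
Player 1's best replies: L→D; R→C.
Player 2's best replies: A→R; B→L; C→L; D→L.
Only (D, L) has each player best-responding; Nash payoffs (19, 13).
Player 1 earns 19 sequentially versus 19 at the Nash outcome: unchanged.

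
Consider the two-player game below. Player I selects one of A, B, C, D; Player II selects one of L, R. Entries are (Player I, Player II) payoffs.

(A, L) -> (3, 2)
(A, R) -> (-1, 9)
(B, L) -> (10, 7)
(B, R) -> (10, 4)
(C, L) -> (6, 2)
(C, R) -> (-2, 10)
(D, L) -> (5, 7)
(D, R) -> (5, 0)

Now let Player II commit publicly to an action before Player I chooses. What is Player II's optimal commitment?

L

Solve by backward induction (Player II leads).
- L: BR = B, leader payoff 7.
- R: BR = B, leader payoff 4.
Among 7, 4, the best is 7 at L. Subgame-perfect outcome: (B, L) with payoffs (10, 7).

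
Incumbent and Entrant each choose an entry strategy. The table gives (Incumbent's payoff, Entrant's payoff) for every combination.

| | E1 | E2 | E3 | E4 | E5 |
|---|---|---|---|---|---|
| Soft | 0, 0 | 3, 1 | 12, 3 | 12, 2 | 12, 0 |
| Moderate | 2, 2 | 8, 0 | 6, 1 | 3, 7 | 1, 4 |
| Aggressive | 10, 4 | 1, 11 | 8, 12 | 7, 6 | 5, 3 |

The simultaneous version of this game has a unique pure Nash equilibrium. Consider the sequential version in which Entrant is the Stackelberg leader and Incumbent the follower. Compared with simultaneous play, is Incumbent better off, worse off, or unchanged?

worse off

Solve by backward induction (Entrant leads).
- E1: BR = Aggressive, leader payoff 4.
- E2: BR = Moderate, leader payoff 0.
- E3: BR = Soft, leader payoff 3.
- E4: BR = Soft, leader payoff 2.
- E5: BR = Soft, leader payoff 0.
Entrant's induced payoffs are 4, 0, 3, 2, 0, so Entrant commits to E1. Subgame-perfect outcome: (Aggressive, E1) with payoffs (10, 4).
Under simultaneous play:
Incumbent's best replies: E1→Aggressive; E2→Moderate; E3→Soft; E4→Soft; E5→Soft.
Entrant's best replies: Soft→E3; Moderate→E4; Aggressive→E3.
The unique mutual best reply is (Soft, E3), giving (12, 3).
Incumbent earns 10 sequentially versus 12 at the Nash outcome: worse off.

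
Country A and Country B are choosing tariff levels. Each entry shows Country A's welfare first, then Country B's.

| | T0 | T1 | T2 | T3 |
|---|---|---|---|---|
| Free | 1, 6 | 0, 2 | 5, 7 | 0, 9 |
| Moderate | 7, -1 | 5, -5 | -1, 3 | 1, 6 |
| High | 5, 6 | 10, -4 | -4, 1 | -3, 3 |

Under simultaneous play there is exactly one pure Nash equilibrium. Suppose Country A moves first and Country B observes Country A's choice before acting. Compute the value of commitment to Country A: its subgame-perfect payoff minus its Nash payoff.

4

Solve by backward induction (Country A leads).
- Free: Country B compares 6, 2, 7, 9 and picks T3; Country A would get 0.
- Moderate: Country B compares -1, -5, 3, 6 and picks T3; Country A would get 1.
- High: Country B compares 6, -4, 1, 3 and picks T0; Country A would get 5.
Country A's induced payoffs are 0, 1, 5, so Country A commits to High. Subgame-perfect outcome: (High, T0) with payoffs (5, 6).
For the simultaneous game, intersect best replies.
Country A's best replies: T0→Moderate; T1→High; T2→Free; T3→Moderate.
Country B's best replies: Free→T3; Moderate→T3; High→T0.
The unique mutual best reply is (Moderate, T3), giving (1, 6).
Country A's commitment gain: 5 − 1 = 4.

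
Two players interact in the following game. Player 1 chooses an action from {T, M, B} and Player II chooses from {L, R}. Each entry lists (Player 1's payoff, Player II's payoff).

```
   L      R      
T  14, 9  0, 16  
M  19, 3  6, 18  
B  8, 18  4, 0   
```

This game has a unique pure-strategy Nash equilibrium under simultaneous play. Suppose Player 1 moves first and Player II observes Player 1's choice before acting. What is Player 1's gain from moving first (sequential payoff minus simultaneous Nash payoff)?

Backward induction with Player 1 moving first.
- T: BR = R, leader payoff 0.
- M: BR = R, leader payoff 6.
- B: BR = L, leader payoff 8.
Maximizing over 0, 6, 8, Player 1 chooses B. Subgame-perfect outcome: (B, L) with payoffs (8, 18).
Under simultaneous play:
Player 1's best replies: L→M; R→M.
Player II's best replies: T→R; M→R; B→L.
Only (M, R) has each player best-responding; Nash payoffs (6, 18).
Player 1's commitment gain: 8 − 6 = 2.

2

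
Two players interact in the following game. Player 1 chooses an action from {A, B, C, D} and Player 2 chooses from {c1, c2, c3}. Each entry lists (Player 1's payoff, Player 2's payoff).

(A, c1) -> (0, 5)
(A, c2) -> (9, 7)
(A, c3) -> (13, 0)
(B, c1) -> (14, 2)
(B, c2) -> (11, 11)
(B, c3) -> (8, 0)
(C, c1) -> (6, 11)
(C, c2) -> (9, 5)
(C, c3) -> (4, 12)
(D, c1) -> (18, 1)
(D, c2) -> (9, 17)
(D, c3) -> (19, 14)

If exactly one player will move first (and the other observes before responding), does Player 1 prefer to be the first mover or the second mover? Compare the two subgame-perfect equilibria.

If Player 1 leads: Player 2's best replies are A→c2, B→c2, C→c3, D→c2; Player 1's induced payoffs 9, 11, 4, 9; outcome (B, c2), payoffs (11, 11).
If Player 2 leads: Player 1's best replies are c1→D, c2→B, c3→D; Player 2's induced payoffs 1, 11, 14; outcome (D, c3), payoffs (19, 14).
Player 1 gets 11 moving first and 19 moving second, so Player 1 prefers to move second.

second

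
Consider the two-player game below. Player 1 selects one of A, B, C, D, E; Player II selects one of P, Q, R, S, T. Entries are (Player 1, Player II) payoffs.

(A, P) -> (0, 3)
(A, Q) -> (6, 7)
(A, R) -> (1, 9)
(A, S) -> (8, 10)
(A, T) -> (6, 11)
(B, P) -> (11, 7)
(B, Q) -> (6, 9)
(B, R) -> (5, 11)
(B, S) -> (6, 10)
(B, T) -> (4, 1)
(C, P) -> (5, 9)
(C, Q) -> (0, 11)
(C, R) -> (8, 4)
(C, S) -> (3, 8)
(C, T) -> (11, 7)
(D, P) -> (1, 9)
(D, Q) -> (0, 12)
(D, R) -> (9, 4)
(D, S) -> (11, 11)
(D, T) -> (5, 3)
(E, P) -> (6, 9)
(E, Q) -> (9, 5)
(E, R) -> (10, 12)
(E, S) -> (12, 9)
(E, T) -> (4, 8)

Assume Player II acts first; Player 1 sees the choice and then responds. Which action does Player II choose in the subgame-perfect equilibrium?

Player 1 best-responds to each possible Player II move:
- P: Player 1 compares 0, 11, 5, 1, 6 and picks B; Player II would get 7.
- Q: Player 1 compares 6, 6, 0, 0, 9 and picks E; Player II would get 5.
- R: Player 1 compares 1, 5, 8, 9, 10 and picks E; Player II would get 12.
- S: Player 1 compares 8, 6, 3, 11, 12 and picks E; Player II would get 9.
- T: Player 1 compares 6, 4, 11, 5, 4 and picks C; Player II would get 7.
Among 7, 5, 12, 9, 7, the best is 12 at R. Subgame-perfect outcome: (E, R) with payoffs (10, 12).

R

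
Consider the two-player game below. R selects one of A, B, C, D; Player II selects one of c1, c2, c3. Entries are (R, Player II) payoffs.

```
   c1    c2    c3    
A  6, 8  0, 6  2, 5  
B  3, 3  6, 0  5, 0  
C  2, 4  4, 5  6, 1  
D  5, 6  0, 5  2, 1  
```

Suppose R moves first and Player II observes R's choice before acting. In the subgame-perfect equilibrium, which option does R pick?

A

Work backward from Player II's decision.
- A: Player II compares 8, 6, 5 and picks c1; R would get 6.
- B: Player II compares 3, 0, 0 and picks c1; R would get 3.
- C: Player II compares 4, 5, 1 and picks c2; R would get 4.
- D: Player II compares 6, 5, 1 and picks c1; R would get 5.
Among 6, 3, 4, 5, the best is 6 at A. Subgame-perfect outcome: (A, c1) with payoffs (6, 8).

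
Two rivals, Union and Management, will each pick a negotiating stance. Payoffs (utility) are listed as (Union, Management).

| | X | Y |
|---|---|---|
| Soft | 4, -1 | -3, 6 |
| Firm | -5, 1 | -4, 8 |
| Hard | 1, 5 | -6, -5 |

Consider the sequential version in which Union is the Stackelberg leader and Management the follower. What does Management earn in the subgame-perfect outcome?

5

Backward induction with Union moving first.
- Soft: Management compares -1, 6 and picks Y; Union would get -3.
- Firm: Management compares 1, 8 and picks Y; Union would get -4.
- Hard: Management compares 5, -5 and picks X; Union would get 1.
Maximizing over -3, -4, 1, Union chooses Hard. Subgame-perfect outcome: (Hard, X) with payoffs (1, 5).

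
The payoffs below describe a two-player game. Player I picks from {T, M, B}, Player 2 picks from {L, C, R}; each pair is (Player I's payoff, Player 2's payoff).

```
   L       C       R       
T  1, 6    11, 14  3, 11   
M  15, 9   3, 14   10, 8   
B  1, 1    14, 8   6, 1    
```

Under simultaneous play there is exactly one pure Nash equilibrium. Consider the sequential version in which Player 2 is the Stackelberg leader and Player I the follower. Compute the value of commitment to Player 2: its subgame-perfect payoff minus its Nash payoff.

Work backward from Player I's decision.
- L: BR = M, leader payoff 9.
- C: BR = B, leader payoff 8.
- R: BR = M, leader payoff 8.
Maximizing over 9, 8, 8, Player 2 chooses L. Subgame-perfect outcome: (M, L) with payoffs (15, 9).
For the simultaneous game, intersect best replies.
Player I's best replies: L→M; C→B; R→M.
Player 2's best replies: T→C; M→C; B→C.
Only (B, C) has each player best-responding; Nash payoffs (14, 8).
Player 2's commitment gain: 9 − 8 = 1.

1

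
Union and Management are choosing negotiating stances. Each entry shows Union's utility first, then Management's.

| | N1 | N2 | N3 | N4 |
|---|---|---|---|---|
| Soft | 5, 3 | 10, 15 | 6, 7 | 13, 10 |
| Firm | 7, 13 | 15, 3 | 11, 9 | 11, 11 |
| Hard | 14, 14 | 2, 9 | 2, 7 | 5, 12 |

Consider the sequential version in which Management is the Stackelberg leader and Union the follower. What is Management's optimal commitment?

N1

Work backward from Union's decision.
- N1 → Union plays Hard (best of 5, 7, 14); Management gets 14.
- N2 → Union plays Firm (best of 10, 15, 2); Management gets 3.
- N3 → Union plays Firm (best of 6, 11, 2); Management gets 9.
- N4 → Union plays Soft (best of 13, 11, 5); Management gets 10.
Management's induced payoffs are 14, 3, 9, 10, so Management commits to N1. Subgame-perfect outcome: (Hard, N1) with payoffs (14, 14).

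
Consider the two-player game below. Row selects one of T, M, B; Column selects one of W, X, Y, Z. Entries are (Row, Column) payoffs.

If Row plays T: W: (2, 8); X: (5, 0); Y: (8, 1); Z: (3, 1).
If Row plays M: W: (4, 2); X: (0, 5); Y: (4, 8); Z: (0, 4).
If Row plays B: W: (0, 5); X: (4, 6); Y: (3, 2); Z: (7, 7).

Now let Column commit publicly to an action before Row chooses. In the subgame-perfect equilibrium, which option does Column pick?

Backward induction with Column moving first.
- W → Row plays M (best of 2, 4, 0); Column gets 2.
- X → Row plays T (best of 5, 0, 4); Column gets 0.
- Y → Row plays T (best of 8, 4, 3); Column gets 1.
- Z → Row plays B (best of 3, 0, 7); Column gets 7.
Column's induced payoffs are 2, 0, 1, 7, so Column commits to Z. Subgame-perfect outcome: (B, Z) with payoffs (7, 7).

Z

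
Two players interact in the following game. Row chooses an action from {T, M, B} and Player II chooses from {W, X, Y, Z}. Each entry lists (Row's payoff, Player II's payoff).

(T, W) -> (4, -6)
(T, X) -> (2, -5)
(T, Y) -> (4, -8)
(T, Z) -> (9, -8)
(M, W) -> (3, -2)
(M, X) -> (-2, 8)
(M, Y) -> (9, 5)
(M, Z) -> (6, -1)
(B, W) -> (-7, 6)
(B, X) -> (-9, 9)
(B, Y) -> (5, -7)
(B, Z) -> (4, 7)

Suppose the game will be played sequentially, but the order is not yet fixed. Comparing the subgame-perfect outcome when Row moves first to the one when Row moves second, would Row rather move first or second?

second

If Row leads: Player II's best replies are T→X, M→X, B→X; Row's induced payoffs 2, -2, -9; outcome (T, X), payoffs (2, -5).
If Player II leads: Row's best replies are W→T, X→T, Y→M, Z→T; Player II's induced payoffs -6, -5, 5, -8; outcome (M, Y), payoffs (9, 5).
Row gets 2 moving first and 9 moving second, so Row prefers to move second.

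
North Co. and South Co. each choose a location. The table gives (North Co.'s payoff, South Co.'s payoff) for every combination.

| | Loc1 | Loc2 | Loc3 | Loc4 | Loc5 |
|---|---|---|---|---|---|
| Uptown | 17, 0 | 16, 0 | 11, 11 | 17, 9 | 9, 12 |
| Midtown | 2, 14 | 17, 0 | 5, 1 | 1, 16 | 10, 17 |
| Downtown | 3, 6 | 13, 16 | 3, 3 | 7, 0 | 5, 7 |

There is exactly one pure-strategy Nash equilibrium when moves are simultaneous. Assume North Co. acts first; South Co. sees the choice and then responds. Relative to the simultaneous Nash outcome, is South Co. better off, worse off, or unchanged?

Backward induction with North Co. moving first.
- Uptown → South Co. plays Loc5 (best of 0, 0, 11, 9, 12); North Co. gets 9.
- Midtown → South Co. plays Loc5 (best of 14, 0, 1, 16, 17); North Co. gets 10.
- Downtown → South Co. plays Loc2 (best of 6, 16, 3, 0, 7); North Co. gets 13.
North Co.'s induced payoffs are 9, 10, 13, so North Co. commits to Downtown. Subgame-perfect outcome: (Downtown, Loc2) with payoffs (13, 16).
For the simultaneous game, intersect best replies.
North Co.'s best replies: Loc1→Uptown; Loc2→Midtown; Loc3→Uptown; Loc4→Uptown; Loc5→Midtown.
South Co.'s best replies: Uptown→Loc5; Midtown→Loc5; Downtown→Loc2.
The unique mutual best reply is (Midtown, Loc5), giving (10, 17).
South Co. earns 16 sequentially versus 17 at the Nash outcome: worse off.

worse off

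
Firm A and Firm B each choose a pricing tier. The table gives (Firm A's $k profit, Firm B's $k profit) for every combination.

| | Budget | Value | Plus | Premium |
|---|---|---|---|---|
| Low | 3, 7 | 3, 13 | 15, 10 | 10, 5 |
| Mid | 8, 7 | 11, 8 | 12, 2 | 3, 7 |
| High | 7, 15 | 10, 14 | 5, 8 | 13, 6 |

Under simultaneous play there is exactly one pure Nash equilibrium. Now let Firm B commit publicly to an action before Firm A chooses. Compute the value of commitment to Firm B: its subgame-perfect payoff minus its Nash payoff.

Backward induction with Firm B moving first.
- Budget → Firm A plays Mid (best of 3, 8, 7); Firm B gets 7.
- Value → Firm A plays Mid (best of 3, 11, 10); Firm B gets 8.
- Plus → Firm A plays Low (best of 15, 12, 5); Firm B gets 10.
- Premium → Firm A plays High (best of 10, 3, 13); Firm B gets 6.
Among 7, 8, 10, 6, the best is 10 at Plus. Subgame-perfect outcome: (Low, Plus) with payoffs (15, 10).
Under simultaneous play:
Firm A's best replies: Budget→Mid; Value→Mid; Plus→Low; Premium→High.
Firm B's best replies: Low→Value; Mid→Value; High→Budget.
Only (Mid, Value) has each player best-responding; Nash payoffs (11, 8).
Firm B's commitment gain: 10 − 8 = 2.

2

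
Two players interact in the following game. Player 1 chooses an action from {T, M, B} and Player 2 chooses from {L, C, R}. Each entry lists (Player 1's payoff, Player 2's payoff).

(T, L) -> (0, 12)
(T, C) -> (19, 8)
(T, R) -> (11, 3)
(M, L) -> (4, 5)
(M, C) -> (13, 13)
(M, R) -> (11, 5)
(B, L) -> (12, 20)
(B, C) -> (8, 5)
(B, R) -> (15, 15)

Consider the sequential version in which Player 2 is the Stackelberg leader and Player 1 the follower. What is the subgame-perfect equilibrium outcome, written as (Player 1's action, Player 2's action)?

Work backward from Player 1's decision.
- L → Player 1 plays B (best of 0, 4, 12); Player 2 gets 20.
- C → Player 1 plays T (best of 19, 13, 8); Player 2 gets 8.
- R → Player 1 plays B (best of 11, 11, 15); Player 2 gets 15.
Player 2's induced payoffs are 20, 8, 15, so Player 2 commits to L. Subgame-perfect outcome: (B, L) with payoffs (12, 20).

(B, L)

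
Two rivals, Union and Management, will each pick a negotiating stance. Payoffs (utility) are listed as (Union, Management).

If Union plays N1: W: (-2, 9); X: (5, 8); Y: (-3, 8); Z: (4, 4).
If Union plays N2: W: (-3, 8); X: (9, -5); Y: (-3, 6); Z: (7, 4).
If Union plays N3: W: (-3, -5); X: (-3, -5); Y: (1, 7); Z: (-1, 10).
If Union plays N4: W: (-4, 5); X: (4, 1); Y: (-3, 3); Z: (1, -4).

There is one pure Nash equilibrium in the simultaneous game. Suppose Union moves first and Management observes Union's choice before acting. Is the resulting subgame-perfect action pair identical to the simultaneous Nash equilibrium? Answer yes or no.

Management best-responds to each possible Union move:
- N1: Management compares 9, 8, 8, 4 and picks W; Union would get -2.
- N2: Management compares 8, -5, 6, 4 and picks W; Union would get -3.
- N3: Management compares -5, -5, 7, 10 and picks Z; Union would get -1.
- N4: Management compares 5, 1, 3, -4 and picks W; Union would get -4.
Maximizing over -2, -3, -1, -4, Union chooses N3. Subgame-perfect outcome: (N3, Z) with payoffs (-1, 10).
Under simultaneous play:
Union's best replies: W→N1; X→N2; Y→N3; Z→N2.
Management's best replies: N1→W; N2→W; N3→Z; N4→W.
Only (N1, W) has each player best-responding; Nash payoffs (-2, 9).
Sequential outcome (N3, Z) differs from the Nash profile (N1, W).

no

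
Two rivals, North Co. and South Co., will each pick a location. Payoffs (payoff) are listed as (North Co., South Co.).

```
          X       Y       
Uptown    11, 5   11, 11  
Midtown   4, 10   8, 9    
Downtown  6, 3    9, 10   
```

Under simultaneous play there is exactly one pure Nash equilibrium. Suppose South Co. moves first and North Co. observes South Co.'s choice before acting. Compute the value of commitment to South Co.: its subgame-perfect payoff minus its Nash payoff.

0

Work backward from North Co.'s decision.
- X: BR = Uptown, leader payoff 5.
- Y: BR = Uptown, leader payoff 11.
Maximizing over 5, 11, South Co. chooses Y. Subgame-perfect outcome: (Uptown, Y) with payoffs (11, 11).
For the simultaneous game, intersect best replies.
North Co.'s best replies: X→Uptown; Y→Uptown.
South Co.'s best replies: Uptown→Y; Midtown→X; Downtown→Y.
Only (Uptown, Y) has each player best-responding; Nash payoffs (11, 11).
South Co.'s commitment gain: 11 − 11 = 0.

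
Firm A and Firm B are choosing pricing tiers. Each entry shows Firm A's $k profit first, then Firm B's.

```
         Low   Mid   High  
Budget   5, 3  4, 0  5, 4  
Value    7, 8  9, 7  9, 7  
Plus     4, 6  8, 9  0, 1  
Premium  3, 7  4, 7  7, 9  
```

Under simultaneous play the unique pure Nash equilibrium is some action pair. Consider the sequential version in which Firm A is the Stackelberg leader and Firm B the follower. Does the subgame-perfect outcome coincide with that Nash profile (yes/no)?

Work backward from Firm B's decision.
- Budget: BR = High, leader payoff 5.
- Value: BR = Low, leader payoff 7.
- Plus: BR = Mid, leader payoff 8.
- Premium: BR = High, leader payoff 7.
Firm A's induced payoffs are 5, 7, 8, 7, so Firm A commits to Plus. Subgame-perfect outcome: (Plus, Mid) with payoffs (8, 9).
Under simultaneous play:
Firm A's best replies: Low→Value; Mid→Value; High→Value.
Firm B's best replies: Budget→High; Value→Low; Plus→Mid; Premium→High.
The unique mutual best reply is (Value, Low), giving (7, 8).
Sequential outcome (Plus, Mid) differs from the Nash profile (Value, Low).

no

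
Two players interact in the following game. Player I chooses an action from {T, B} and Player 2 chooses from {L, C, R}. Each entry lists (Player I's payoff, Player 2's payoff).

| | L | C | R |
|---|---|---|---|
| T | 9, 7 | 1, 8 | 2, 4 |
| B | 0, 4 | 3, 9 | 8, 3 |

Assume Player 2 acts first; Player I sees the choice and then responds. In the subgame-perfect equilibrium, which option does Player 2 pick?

C

Work backward from Player I's decision.
- L: Player I compares 9, 0 and picks T; Player 2 would get 7.
- C: Player I compares 1, 3 and picks B; Player 2 would get 9.
- R: Player I compares 2, 8 and picks B; Player 2 would get 3.
Among 7, 9, 3, the best is 9 at C. Subgame-perfect outcome: (B, C) with payoffs (3, 9).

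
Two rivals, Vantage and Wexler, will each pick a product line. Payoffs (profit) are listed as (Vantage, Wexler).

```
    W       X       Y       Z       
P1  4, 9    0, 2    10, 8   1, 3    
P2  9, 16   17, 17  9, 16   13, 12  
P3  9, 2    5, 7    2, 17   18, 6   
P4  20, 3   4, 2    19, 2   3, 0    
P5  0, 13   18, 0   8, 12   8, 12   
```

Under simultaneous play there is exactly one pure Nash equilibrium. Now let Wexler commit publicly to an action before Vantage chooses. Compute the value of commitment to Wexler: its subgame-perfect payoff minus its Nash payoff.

Work backward from Vantage's decision.
- W: BR = P4, leader payoff 3.
- X: BR = P5, leader payoff 0.
- Y: BR = P4, leader payoff 2.
- Z: BR = P3, leader payoff 6.
Among 3, 0, 2, 6, the best is 6 at Z. Subgame-perfect outcome: (P3, Z) with payoffs (18, 6).
Under simultaneous play:
Vantage's best replies: W→P4; X→P5; Y→P4; Z→P3.
Wexler's best replies: P1→W; P2→X; P3→Y; P4→W; P5→W.
The unique mutual best reply is (P4, W), giving (20, 3).
Wexler's commitment gain: 6 − 3 = 3.

3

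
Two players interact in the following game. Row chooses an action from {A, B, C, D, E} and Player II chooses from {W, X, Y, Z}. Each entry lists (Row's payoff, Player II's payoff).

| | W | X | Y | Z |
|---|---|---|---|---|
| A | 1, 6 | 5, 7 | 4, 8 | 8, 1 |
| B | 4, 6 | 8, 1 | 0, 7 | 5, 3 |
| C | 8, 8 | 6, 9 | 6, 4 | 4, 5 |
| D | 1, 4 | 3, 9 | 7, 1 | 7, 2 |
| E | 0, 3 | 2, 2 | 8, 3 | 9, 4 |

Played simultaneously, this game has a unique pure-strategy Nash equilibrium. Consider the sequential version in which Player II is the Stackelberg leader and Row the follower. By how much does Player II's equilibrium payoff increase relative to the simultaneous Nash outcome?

Row best-responds to each possible Player II move:
- W: Row compares 1, 4, 8, 1, 0 and picks C; Player II would get 8.
- X: Row compares 5, 8, 6, 3, 2 and picks B; Player II would get 1.
- Y: Row compares 4, 0, 6, 7, 8 and picks E; Player II would get 3.
- Z: Row compares 8, 5, 4, 7, 9 and picks E; Player II would get 4.
Maximizing over 8, 1, 3, 4, Player II chooses W. Subgame-perfect outcome: (C, W) with payoffs (8, 8).
Now find the simultaneous Nash equilibrium.
Row's best replies: W→C; X→B; Y→E; Z→E.
Player II's best replies: A→Y; B→Y; C→X; D→X; E→Z.
The unique mutual best reply is (E, Z), giving (9, 4).
Player II's commitment gain: 8 − 4 = 4.

4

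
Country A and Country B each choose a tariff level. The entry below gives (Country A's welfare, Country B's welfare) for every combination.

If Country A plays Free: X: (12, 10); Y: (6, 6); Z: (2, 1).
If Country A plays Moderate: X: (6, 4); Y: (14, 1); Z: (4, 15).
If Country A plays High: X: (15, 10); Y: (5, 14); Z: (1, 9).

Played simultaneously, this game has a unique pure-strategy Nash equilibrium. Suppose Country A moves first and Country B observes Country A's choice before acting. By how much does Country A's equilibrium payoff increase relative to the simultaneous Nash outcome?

Solve by backward induction (Country A leads).
- Free: Country B compares 10, 6, 1 and picks X; Country A would get 12.
- Moderate: Country B compares 4, 1, 15 and picks Z; Country A would get 4.
- High: Country B compares 10, 14, 9 and picks Y; Country A would get 5.
Among 12, 4, 5, the best is 12 at Free. Subgame-perfect outcome: (Free, X) with payoffs (12, 10).
Under simultaneous play:
Country A's best replies: X→High; Y→Moderate; Z→Moderate.
Country B's best replies: Free→X; Moderate→Z; High→Y.
Only (Moderate, Z) has each player best-responding; Nash payoffs (4, 15).
Country A's commitment gain: 12 − 4 = 8.

8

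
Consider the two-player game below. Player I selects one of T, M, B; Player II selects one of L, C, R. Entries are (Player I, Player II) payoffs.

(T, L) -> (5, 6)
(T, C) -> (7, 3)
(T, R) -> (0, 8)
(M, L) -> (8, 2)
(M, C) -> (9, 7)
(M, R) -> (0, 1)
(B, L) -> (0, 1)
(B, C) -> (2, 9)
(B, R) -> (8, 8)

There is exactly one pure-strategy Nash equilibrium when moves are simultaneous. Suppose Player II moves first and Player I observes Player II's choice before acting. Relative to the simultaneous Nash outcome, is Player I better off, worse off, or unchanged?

Work backward from Player I's decision.
- L → Player I plays M (best of 5, 8, 0); Player II gets 2.
- C → Player I plays M (best of 7, 9, 2); Player II gets 7.
- R → Player I plays B (best of 0, 0, 8); Player II gets 8.
Maximizing over 2, 7, 8, Player II chooses R. Subgame-perfect outcome: (B, R) with payoffs (8, 8).
Under simultaneous play:
Player I's best replies: L→M; C→M; R→B.
Player II's best replies: T→R; M→C; B→C.
Only (M, C) has each player best-responding; Nash payoffs (9, 7).
Player I earns 8 sequentially versus 9 at the Nash outcome: worse off.

worse off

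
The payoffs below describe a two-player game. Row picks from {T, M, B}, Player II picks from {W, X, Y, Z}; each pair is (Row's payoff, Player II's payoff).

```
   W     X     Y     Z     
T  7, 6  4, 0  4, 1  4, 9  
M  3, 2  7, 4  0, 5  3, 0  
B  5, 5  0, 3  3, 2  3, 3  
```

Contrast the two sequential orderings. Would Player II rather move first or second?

first

If Row leads: Player II's best replies are T→Z, M→Y, B→W; Row's induced payoffs 4, 0, 5; outcome (B, W), payoffs (5, 5).
If Player II leads: Row's best replies are W→T, X→M, Y→T, Z→T; Player II's induced payoffs 6, 4, 1, 9; outcome (T, Z), payoffs (4, 9).
Player II gets 9 moving first and 5 moving second, so Player II prefers to move first.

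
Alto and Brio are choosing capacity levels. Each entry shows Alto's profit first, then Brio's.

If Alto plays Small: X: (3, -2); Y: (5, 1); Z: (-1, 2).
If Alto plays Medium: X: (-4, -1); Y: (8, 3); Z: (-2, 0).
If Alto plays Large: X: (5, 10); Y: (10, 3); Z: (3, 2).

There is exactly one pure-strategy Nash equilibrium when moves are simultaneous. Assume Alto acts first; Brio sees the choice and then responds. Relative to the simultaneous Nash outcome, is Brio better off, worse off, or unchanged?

worse off

Backward induction with Alto moving first.
- Small: BR = Z, leader payoff -1.
- Medium: BR = Y, leader payoff 8.
- Large: BR = X, leader payoff 5.
Among -1, 8, 5, the best is 8 at Medium. Subgame-perfect outcome: (Medium, Y) with payoffs (8, 3).
For the simultaneous game, intersect best replies.
Alto's best replies: X→Large; Y→Large; Z→Large.
Brio's best replies: Small→Z; Medium→Y; Large→X.
The unique mutual best reply is (Large, X), giving (5, 10).
Brio earns 3 sequentially versus 10 at the Nash outcome: worse off.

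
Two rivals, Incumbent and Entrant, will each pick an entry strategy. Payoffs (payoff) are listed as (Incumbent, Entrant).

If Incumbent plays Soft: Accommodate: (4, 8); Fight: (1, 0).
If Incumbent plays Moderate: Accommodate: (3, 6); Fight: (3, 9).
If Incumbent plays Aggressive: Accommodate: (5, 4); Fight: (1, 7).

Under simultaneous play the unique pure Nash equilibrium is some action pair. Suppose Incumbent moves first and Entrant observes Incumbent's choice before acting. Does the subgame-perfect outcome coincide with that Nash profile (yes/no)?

no

Backward induction with Incumbent moving first.
- Soft: Entrant compares 8, 0 and picks Accommodate; Incumbent would get 4.
- Moderate: Entrant compares 6, 9 and picks Fight; Incumbent would get 3.
- Aggressive: Entrant compares 4, 7 and picks Fight; Incumbent would get 1.
Among 4, 3, 1, the best is 4 at Soft. Subgame-perfect outcome: (Soft, Accommodate) with payoffs (4, 8).
For the simultaneous game, intersect best replies.
Incumbent's best replies: Accommodate→Aggressive; Fight→Moderate.
Entrant's best replies: Soft→Accommodate; Moderate→Fight; Aggressive→Fight.
The unique mutual best reply is (Moderate, Fight), giving (3, 9).
Sequential outcome (Soft, Accommodate) differs from the Nash profile (Moderate, Fight).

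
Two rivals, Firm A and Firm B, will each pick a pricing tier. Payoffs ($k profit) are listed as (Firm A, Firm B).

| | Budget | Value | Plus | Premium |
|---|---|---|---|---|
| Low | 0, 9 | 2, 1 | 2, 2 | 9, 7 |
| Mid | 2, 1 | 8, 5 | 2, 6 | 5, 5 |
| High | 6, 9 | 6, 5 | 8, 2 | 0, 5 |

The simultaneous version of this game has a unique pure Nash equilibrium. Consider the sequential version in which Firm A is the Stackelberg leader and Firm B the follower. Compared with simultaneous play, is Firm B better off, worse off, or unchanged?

Solve by backward induction (Firm A leads).
- Low → Firm B plays Budget (best of 9, 1, 2, 7); Firm A gets 0.
- Mid → Firm B plays Plus (best of 1, 5, 6, 5); Firm A gets 2.
- High → Firm B plays Budget (best of 9, 5, 2, 5); Firm A gets 6.
Firm A's induced payoffs are 0, 2, 6, so Firm A commits to High. Subgame-perfect outcome: (High, Budget) with payoffs (6, 9).
For the simultaneous game, intersect best replies.
Firm A's best replies: Budget→High; Value→Mid; Plus→High; Premium→Low.
Firm B's best replies: Low→Budget; Mid→Plus; High→Budget.
Only (High, Budget) has each player best-responding; Nash payoffs (6, 9).
Firm B earns 9 sequentially versus 9 at the Nash outcome: unchanged.

unchanged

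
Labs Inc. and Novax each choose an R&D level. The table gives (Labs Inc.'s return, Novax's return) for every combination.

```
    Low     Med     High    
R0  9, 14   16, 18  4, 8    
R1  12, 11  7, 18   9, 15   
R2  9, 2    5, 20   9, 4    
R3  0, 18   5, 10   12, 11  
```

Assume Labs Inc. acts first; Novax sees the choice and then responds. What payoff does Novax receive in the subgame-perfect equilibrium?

Backward induction with Labs Inc. moving first.
- R0 → Novax plays Med (best of 14, 18, 8); Labs Inc. gets 16.
- R1 → Novax plays Med (best of 11, 18, 15); Labs Inc. gets 7.
- R2 → Novax plays Med (best of 2, 20, 4); Labs Inc. gets 5.
- R3 → Novax plays Low (best of 18, 10, 11); Labs Inc. gets 0.
Labs Inc.'s induced payoffs are 16, 7, 5, 0, so Labs Inc. commits to R0. Subgame-perfect outcome: (R0, Med) with payoffs (16, 18).

18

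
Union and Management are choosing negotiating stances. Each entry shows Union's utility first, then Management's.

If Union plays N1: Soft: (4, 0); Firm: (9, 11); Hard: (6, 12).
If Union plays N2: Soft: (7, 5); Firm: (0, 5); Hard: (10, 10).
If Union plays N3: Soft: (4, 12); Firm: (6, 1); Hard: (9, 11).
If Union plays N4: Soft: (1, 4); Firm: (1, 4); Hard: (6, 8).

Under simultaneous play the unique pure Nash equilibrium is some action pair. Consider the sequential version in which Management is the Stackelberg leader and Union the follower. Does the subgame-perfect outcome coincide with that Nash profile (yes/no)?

Union best-responds to each possible Management move:
- Soft: BR = N2, leader payoff 5.
- Firm: BR = N1, leader payoff 11.
- Hard: BR = N2, leader payoff 10.
Management's induced payoffs are 5, 11, 10, so Management commits to Firm. Subgame-perfect outcome: (N1, Firm) with payoffs (9, 11).
Under simultaneous play:
Union's best replies: Soft→N2; Firm→N1; Hard→N2.
Management's best replies: N1→Hard; N2→Hard; N3→Soft; N4→Hard.
The unique mutual best reply is (N2, Hard), giving (10, 10).
Sequential outcome (N1, Firm) differs from the Nash profile (N2, Hard).

no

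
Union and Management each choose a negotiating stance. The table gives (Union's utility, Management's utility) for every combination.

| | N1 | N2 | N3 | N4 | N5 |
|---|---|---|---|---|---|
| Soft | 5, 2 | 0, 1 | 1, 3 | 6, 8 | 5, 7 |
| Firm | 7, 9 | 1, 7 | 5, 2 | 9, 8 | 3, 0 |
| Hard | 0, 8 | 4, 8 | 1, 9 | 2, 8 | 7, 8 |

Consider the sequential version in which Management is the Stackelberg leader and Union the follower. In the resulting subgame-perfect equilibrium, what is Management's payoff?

Backward induction with Management moving first.
- N1: Union compares 5, 7, 0 and picks Firm; Management would get 9.
- N2: Union compares 0, 1, 4 and picks Hard; Management would get 8.
- N3: Union compares 1, 5, 1 and picks Firm; Management would get 2.
- N4: Union compares 6, 9, 2 and picks Firm; Management would get 8.
- N5: Union compares 5, 3, 7 and picks Hard; Management would get 8.
Management's induced payoffs are 9, 8, 2, 8, 8, so Management commits to N1. Subgame-perfect outcome: (Firm, N1) with payoffs (7, 9).

9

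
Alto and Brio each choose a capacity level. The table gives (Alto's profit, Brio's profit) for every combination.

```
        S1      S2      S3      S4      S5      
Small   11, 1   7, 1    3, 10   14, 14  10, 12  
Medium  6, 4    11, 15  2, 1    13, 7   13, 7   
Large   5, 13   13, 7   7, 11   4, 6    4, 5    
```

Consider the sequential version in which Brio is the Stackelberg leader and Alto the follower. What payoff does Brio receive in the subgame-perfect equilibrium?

14

Work backward from Alto's decision.
- S1: BR = Small, leader payoff 1.
- S2: BR = Large, leader payoff 7.
- S3: BR = Large, leader payoff 11.
- S4: BR = Small, leader payoff 14.
- S5: BR = Medium, leader payoff 7.
Maximizing over 1, 7, 11, 14, 7, Brio chooses S4. Subgame-perfect outcome: (Small, S4) with payoffs (14, 14).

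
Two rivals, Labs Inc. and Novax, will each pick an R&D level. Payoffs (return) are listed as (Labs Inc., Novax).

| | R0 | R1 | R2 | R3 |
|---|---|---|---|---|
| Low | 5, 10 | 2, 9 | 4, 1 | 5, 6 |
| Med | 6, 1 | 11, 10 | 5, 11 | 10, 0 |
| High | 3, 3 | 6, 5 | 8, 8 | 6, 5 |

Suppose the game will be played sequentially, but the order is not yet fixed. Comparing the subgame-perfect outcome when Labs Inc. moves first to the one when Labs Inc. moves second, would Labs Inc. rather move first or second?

second

If Labs Inc. leads: Novax's best replies are Low→R0, Med→R2, High→R2; Labs Inc.'s induced payoffs 5, 5, 8; outcome (High, R2), payoffs (8, 8).
If Novax leads: Labs Inc.'s best replies are R0→Med, R1→Med, R2→High, R3→Med; Novax's induced payoffs 1, 10, 8, 0; outcome (Med, R1), payoffs (11, 10).
Labs Inc. gets 8 moving first and 11 moving second, so Labs Inc. prefers to move second.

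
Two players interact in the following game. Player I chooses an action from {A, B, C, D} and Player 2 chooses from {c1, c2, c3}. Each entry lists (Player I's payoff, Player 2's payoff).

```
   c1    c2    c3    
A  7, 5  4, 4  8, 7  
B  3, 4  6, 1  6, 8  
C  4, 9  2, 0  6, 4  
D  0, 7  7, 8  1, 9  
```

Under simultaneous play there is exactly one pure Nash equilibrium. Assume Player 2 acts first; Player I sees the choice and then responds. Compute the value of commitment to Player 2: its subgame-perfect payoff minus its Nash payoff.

Backward induction with Player 2 moving first.
- c1 → Player I plays A (best of 7, 3, 4, 0); Player 2 gets 5.
- c2 → Player I plays D (best of 4, 6, 2, 7); Player 2 gets 8.
- c3 → Player I plays A (best of 8, 6, 6, 1); Player 2 gets 7.
Player 2's induced payoffs are 5, 8, 7, so Player 2 commits to c2. Subgame-perfect outcome: (D, c2) with payoffs (7, 8).
For the simultaneous game, intersect best replies.
Player I's best replies: c1→A; c2→D; c3→A.
Player 2's best replies: A→c3; B→c3; C→c1; D→c3.
The unique mutual best reply is (A, c3), giving (8, 7).
Player 2's commitment gain: 8 − 7 = 1.

1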